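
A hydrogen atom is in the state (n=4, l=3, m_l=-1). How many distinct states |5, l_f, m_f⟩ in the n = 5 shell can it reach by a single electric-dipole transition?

E1 requires Δl = ±1, so l_f ∈ {2, 4}; with 0 ≤ l_f ≤ n_f−1 = 4, the allowed l_f values are {2, 4}.
For l_f = 2: m_f ∈ {m_i−1, m_i, m_i+1} ∩ [−2, 2] = {-2, -1, 0} → 3 states.
For l_f = 4: m_f ∈ {m_i−1, m_i, m_i+1} ∩ [−4, 4] = {-2, -1, 0} → 3 states.
Total: 6.

6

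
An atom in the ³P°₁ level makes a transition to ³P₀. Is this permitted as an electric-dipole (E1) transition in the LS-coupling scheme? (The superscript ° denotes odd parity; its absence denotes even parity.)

Reading off the term symbols: S 1→1, L 1→1, J 1→0, parity odd→even.
Parity must change: odd → even — ✓.
ΔL = 0, ±1 (not L=0↔0): L: 1 → 1, ΔL = +0 — ✓.
ΔS = 0: S: 1 → 1 — ✓.
ΔJ = 0, ±1 (not J=0↔0): J: 1 → 0, ΔJ = -1 — ✓.
All four E1 rules are satisfied.

allowed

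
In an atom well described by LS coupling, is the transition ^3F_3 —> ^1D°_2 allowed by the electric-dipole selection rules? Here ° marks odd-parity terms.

Reading off the term symbols: S 1→0, L 3→2, J 3→2, parity even→odd.
ΔL = 0, ±1 (not L=0↔0): L: 3 → 2, ΔL = -1 — ✓.
Parity must change: even → odd — ✓.
ΔJ = 0, ±1 (not J=0↔0): J: 3 → 2, ΔJ = -1 — ✓.
ΔS = 0: S: 1 → 0 — ✗.
Rule(s) violated: ΔS.

forbidden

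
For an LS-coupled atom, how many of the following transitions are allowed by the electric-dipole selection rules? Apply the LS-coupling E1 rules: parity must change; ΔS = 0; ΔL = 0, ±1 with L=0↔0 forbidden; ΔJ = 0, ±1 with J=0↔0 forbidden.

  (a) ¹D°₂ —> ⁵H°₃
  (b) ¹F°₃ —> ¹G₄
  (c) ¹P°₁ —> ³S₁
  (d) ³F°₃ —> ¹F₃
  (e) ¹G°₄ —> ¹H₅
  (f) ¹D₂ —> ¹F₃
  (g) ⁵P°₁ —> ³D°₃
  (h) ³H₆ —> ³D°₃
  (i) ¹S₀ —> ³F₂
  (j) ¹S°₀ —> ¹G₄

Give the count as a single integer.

2

(a) forbidden (parity, ΔS, ΔL fail)
(b) allowed
(c) forbidden (ΔS fails)
(d) forbidden (ΔS fails)
(e) allowed
(f) forbidden (parity fails)
(g) forbidden (parity, ΔS, ΔJ fail)
(h) forbidden (ΔL, ΔJ fail)
(i) forbidden (parity, ΔS, ΔL, ΔJ fail)
(j) forbidden (ΔL, ΔJ fail)
Total allowed: 2 of 10.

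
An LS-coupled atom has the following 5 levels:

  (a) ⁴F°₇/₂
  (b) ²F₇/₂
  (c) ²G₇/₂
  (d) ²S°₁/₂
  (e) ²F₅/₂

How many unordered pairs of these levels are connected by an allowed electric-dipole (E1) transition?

(a)–(b): forbidden (ΔS).
(a)–(c): forbidden (ΔS).
(a)–(d): forbidden (parity, ΔS, ΔL, ΔJ).
(a)–(e): forbidden (ΔS).
(b)–(c): forbidden (parity).
(b)–(d): forbidden (ΔL, ΔJ).
(b)–(e): forbidden (parity).
(c)–(d): forbidden (ΔL, ΔJ).
(c)–(e): forbidden (parity).
(d)–(e): forbidden (ΔL, ΔJ).
Allowed pairs: 0 of 10.

0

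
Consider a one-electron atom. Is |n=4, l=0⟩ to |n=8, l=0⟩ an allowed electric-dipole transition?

l: 0 → 0 (Δl = +0). Δl = ±1 fails.
The transition is electric-dipole forbidden.

forbidden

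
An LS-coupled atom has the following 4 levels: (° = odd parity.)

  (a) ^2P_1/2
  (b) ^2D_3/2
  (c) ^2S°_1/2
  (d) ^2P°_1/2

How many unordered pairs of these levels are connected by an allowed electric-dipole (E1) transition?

3

(a)–(b): forbidden (parity).
(a)–(c): allowed.
(a)–(d): allowed.
(b)–(c): forbidden (ΔL).
(b)–(d): allowed.
(c)–(d): forbidden (parity).
Allowed pairs: 3 of 6.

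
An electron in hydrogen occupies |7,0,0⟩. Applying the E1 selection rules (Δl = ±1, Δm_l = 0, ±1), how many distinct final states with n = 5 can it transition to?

E1 requires Δl = ±1, so l_f ∈ {-1, 1}; with 0 ≤ l_f ≤ n_f−1 = 4, the allowed l_f values are {1}.
For l_f = 1: m_f ∈ {m_i−1, m_i, m_i+1} ∩ [−1, 1] = {-1, 0, 1} → 3 states.
Total: 3.

3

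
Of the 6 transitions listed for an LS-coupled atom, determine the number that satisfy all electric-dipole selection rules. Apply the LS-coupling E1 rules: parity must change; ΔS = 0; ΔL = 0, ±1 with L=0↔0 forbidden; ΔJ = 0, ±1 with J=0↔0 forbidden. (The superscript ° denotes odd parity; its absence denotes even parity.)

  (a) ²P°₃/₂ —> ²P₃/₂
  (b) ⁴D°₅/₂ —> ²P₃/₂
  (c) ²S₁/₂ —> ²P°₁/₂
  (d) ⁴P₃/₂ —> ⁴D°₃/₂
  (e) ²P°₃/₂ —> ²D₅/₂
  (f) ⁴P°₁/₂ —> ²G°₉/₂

(a) allowed
(b) forbidden (ΔS fails)
(c) allowed
(d) allowed
(e) allowed
(f) forbidden (parity, ΔS, ΔL, ΔJ fail)
Total allowed: 4 of 6.

4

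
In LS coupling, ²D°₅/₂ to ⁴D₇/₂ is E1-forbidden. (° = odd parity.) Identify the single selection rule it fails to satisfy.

the ΔS = 0 rule

Initial level: S=1/2, L=2, J=5/2, parity odd. Final level: S=3/2, L=2, J=7/2, parity even.
Parity must change: odd → even — passes.
ΔS = 0: S: 1/2 → 3/2 — fails.
ΔL = 0, ±1 (not L=0↔0): L: 2 → 2, ΔL = +0 — passes.
ΔJ = 0, ±1 (not J=0↔0): J: 5/2 → 7/2, ΔJ = +1 — passes.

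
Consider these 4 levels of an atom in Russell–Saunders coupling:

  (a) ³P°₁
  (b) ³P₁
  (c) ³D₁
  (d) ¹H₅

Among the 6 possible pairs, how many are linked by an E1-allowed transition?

2

(a)–(b): allowed.
(a)–(c): allowed.
(a)–(d): forbidden (ΔS, ΔL, ΔJ).
(b)–(c): forbidden (parity).
(b)–(d): forbidden (parity, ΔS, ΔL, ΔJ).
(c)–(d): forbidden (parity, ΔS, ΔL, ΔJ).
Allowed pairs: 2 of 6.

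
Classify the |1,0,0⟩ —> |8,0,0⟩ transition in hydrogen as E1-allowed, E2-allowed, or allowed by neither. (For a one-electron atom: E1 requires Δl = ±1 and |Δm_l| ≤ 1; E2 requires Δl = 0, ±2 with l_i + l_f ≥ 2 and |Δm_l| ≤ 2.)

Δl = 0 − 0 = +0; l_i + l_f = 0.
Δm_l = +0.
E1 (Δl = ±1, |Δm_l| ≤ 1): not satisfied.
E2 (Δl = 0,±2, l_i+l_f ≥ 2, |Δm_l| ≤ 2): not satisfied.

neither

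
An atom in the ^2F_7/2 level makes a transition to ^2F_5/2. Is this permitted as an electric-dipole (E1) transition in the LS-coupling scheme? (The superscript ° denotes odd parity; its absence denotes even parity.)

forbidden

Reading off the term symbols: S 1/2→1/2, L 3→3, J 7/2→5/2, parity even→even.
ΔS = 0: S: 1/2 → 1/2 — ok.
Parity must change: even → even — fails.
ΔL = 0, ±1 (not L=0↔0): L: 3 → 3, ΔL = +0 — ok.
ΔJ = 0, ±1 (not J=0↔0): J: 7/2 → 5/2, ΔJ = -1 — ok.
Rule(s) violated: parity.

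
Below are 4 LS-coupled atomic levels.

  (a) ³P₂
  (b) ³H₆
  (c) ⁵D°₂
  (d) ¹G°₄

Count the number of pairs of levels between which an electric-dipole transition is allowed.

(a)–(b): forbidden (parity, ΔL, ΔJ).
(a)–(c): forbidden (ΔS).
(a)–(d): forbidden (ΔS, ΔL, ΔJ).
(b)–(c): forbidden (ΔS, ΔL, ΔJ).
(b)–(d): forbidden (ΔS, ΔJ).
(c)–(d): forbidden (parity, ΔS, ΔL, ΔJ).
Allowed pairs: 0 of 6.

0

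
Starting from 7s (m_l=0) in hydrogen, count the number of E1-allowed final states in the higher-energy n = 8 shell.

E1 requires Δl = ±1, so l_f ∈ {-1, 1}; with 0 ≤ l_f ≤ n_f−1 = 7, the allowed l_f values are {1}.
For l_f = 1: m_f ∈ {m_i−1, m_i, m_i+1} ∩ [−1, 1] = {-1, 0, 1} → 3 states.
Total: 3.

3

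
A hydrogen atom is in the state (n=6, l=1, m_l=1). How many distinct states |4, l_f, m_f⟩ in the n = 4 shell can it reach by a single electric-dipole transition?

E1 requires Δl = ±1, so l_f ∈ {0, 2}; with 0 ≤ l_f ≤ n_f−1 = 3, the allowed l_f values are {0, 2}.
For l_f = 0: m_f ∈ {m_i−1, m_i, m_i+1} ∩ [−0, 0] = {0} → 1 state.
For l_f = 2: m_f ∈ {m_i−1, m_i, m_i+1} ∩ [−2, 2] = {0, 1, 2} → 3 states.
Total: 4.

4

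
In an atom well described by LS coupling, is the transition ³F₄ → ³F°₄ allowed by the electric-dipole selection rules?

allowed

Parity must change: even → odd — ok.
ΔS = 0: S: 1 → 1 — ok.
ΔL = 0, ±1 (not L=0↔0): L: 3 → 3, ΔL = +0 — ok.
ΔJ = 0, ±1 (not J=0↔0): J: 4 → 4, ΔJ = +0 — ok.
All four E1 rules are satisfied.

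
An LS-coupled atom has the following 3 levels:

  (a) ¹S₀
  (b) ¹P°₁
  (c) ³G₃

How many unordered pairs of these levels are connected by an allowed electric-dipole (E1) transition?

1

(a)–(b): allowed.
(a)–(c): forbidden (parity, ΔS, ΔL, ΔJ).
(b)–(c): forbidden (ΔS, ΔL, ΔJ).
Allowed pairs: 1 of 3.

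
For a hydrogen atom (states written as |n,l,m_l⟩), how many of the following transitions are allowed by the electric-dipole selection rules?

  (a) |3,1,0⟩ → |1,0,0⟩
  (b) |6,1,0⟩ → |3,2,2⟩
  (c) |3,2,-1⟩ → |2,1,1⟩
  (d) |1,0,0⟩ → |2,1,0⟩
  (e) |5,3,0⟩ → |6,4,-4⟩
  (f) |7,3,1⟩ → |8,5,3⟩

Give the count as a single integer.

2

(a) allowed
(b) forbidden — Δm_l = +2 (E1 requires Δm_l = 0, ±1)
(c) forbidden — Δm_l = +2 (E1 requires Δm_l = 0, ±1)
(d) allowed
(e) forbidden — Δm_l = -4 (E1 requires Δm_l = 0, ±1)
(f) forbidden — Δl = +2 (E1 requires Δl = ±1); Δm_l = +2 (E1 requires Δm_l = 0, ±1)
Total allowed: 2 of 6.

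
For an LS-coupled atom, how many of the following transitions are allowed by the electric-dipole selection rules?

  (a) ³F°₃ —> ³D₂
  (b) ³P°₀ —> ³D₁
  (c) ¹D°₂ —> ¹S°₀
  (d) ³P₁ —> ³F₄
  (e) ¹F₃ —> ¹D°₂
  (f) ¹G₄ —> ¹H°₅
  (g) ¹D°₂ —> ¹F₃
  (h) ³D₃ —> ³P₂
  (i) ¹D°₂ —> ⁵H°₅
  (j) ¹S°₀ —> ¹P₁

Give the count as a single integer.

6

(a) allowed
(b) allowed
(c) forbidden (parity, ΔL, ΔJ fail)
(d) forbidden (parity, ΔL, ΔJ fail)
(e) allowed
(f) allowed
(g) allowed
(h) forbidden (parity fails)
(i) forbidden (parity, ΔS, ΔL, ΔJ fail)
(j) allowed
Total allowed: 6 of 10.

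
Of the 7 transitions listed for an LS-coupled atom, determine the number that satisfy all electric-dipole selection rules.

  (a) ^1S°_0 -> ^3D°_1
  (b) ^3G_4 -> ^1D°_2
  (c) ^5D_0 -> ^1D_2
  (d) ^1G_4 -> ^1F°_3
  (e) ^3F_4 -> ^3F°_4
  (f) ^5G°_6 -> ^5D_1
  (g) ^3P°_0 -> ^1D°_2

(a) forbidden (parity, ΔS, ΔL fail)
(b) forbidden (ΔS, ΔL, ΔJ fail)
(c) forbidden (parity, ΔS, ΔJ fail)
(d) allowed
(e) allowed
(f) forbidden (ΔL, ΔJ fail)
(g) forbidden (parity, ΔS, ΔJ fail)
Total allowed: 2 of 7.

2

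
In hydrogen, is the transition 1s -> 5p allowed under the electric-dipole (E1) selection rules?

allowed

Initial l = 0, final l = 1, so Δl = +1. E1 requires Δl = ±1: satisfied.
All E1 selection rules are satisfied.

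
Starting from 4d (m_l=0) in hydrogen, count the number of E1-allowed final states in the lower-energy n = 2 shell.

3

E1 requires Δl = ±1, so l_f ∈ {1, 3}; with 0 ≤ l_f ≤ n_f−1 = 1, the allowed l_f values are {1}.
For l_f = 1: m_f ∈ {m_i−1, m_i, m_i+1} ∩ [−1, 1] = {-1, 0, 1} → 3 states.
Total: 3.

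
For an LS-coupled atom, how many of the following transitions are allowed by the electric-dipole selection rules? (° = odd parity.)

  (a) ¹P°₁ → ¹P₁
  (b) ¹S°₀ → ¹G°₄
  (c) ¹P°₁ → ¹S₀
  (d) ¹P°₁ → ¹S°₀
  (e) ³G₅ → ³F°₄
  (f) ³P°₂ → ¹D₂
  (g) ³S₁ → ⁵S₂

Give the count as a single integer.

3

(a) allowed
(b) forbidden (parity, ΔL, ΔJ fail)
(c) allowed
(d) forbidden (parity fails)
(e) allowed
(f) forbidden (ΔS fails)
(g) forbidden (parity, ΔS, ΔL fail)
Total allowed: 3 of 7.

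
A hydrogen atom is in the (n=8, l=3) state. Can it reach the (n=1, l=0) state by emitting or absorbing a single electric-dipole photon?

Initial l = 3, final l = 0, so Δl = -3. E1 requires Δl = ±1: fails.
The transition is electric-dipole forbidden.

forbidden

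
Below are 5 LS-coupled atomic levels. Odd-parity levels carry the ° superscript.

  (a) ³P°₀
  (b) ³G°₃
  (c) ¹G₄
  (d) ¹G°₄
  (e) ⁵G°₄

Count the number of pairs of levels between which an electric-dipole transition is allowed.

1

(a)–(b): forbidden (parity, ΔL, ΔJ).
(a)–(c): forbidden (ΔS, ΔL, ΔJ).
(a)–(d): forbidden (parity, ΔS, ΔL, ΔJ).
(a)–(e): forbidden (parity, ΔS, ΔL, ΔJ).
(b)–(c): forbidden (ΔS).
(b)–(d): forbidden (parity, ΔS).
(b)–(e): forbidden (parity, ΔS).
(c)–(d): allowed.
(c)–(e): forbidden (ΔS).
(d)–(e): forbidden (parity, ΔS).
Allowed pairs: 1 of 10.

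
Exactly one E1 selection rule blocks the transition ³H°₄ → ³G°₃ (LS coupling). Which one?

parity

Parity must change: odd → odd — fails.
ΔS = 0: S: 1 → 1 — passes.
ΔL = 0, ±1 (not L=0↔0): L: 5 → 4, ΔL = -1 — passes.
ΔJ = 0, ±1 (not J=0↔0): J: 4 → 3, ΔJ = -1 — passes.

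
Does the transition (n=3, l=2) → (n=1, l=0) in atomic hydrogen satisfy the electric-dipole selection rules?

Initial l = 2, final l = 0, so Δl = -2. E1 requires Δl = ±1: fails.
The transition is electric-dipole forbidden.

forbidden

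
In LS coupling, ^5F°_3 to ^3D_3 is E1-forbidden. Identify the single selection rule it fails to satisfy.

Reading off the term symbols: S 2→1, L 3→2, J 3→3, parity odd→even.
Parity must change: odd → even — passes.
ΔS = 0: S: 2 → 1 — fails.
ΔL = 0, ±1 (not L=0↔0): L: 3 → 2, ΔL = -1 — passes.
ΔJ = 0, ±1 (not J=0↔0): J: 3 → 3, ΔJ = +0 — passes.

the ΔS = 0 rule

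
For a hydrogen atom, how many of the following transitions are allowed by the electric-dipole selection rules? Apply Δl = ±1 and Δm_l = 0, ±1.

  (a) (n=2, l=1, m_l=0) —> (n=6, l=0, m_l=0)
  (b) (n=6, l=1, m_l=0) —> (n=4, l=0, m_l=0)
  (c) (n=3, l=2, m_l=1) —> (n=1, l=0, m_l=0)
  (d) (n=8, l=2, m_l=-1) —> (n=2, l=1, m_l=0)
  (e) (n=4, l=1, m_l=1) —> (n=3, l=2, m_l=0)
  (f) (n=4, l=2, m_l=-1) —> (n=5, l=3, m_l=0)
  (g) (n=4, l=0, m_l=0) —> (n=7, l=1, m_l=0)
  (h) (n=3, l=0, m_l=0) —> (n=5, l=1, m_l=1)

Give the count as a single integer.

7

(a) allowed
(b) allowed
(c) forbidden — Δl = -2 (E1 requires Δl = ±1)
(d) allowed
(e) allowed
(f) allowed
(g) allowed
(h) allowed
Total allowed: 7 of 8.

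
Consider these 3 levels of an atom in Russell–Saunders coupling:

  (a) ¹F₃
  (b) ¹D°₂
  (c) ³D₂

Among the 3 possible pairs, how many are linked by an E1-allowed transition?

(a)–(b): allowed.
(a)–(c): forbidden (parity, ΔS).
(b)–(c): forbidden (ΔS).
Allowed pairs: 1 of 3.

1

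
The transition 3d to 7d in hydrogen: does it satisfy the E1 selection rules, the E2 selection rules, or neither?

E2

Δl = 2 − 2 = +0; l_i + l_f = 4.
E1 (Δl = ±1): not satisfied.
E2 (Δl = 0,±2, l_i+l_f ≥ 2): satisfied.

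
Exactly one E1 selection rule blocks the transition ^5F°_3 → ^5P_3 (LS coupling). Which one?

the ΔL = 0, ±1 rule

Initial level: S=2, L=3, J=3, parity odd. Final level: S=2, L=1, J=3, parity even.
Parity must change: odd → even — satisfied.
ΔS = 0: S: 2 → 2 — satisfied.
ΔL = 0, ±1 (not L=0↔0): L: 3 → 1, ΔL = -2 — violated.
ΔJ = 0, ±1 (not J=0↔0): J: 3 → 3, ΔJ = +0 — satisfied.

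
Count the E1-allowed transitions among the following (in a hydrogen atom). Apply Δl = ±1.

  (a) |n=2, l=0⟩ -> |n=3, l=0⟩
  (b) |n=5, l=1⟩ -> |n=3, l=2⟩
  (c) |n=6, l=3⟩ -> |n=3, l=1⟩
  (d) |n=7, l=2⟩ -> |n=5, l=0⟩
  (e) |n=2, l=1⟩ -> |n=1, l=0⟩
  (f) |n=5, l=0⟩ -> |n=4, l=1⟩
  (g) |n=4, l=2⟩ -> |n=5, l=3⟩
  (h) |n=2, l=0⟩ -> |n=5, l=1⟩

(a) forbidden — Δl = +0 (E1 requires Δl = ±1)
(b) allowed
(c) forbidden — Δl = -2 (E1 requires Δl = ±1)
(d) forbidden — Δl = -2 (E1 requires Δl = ±1)
(e) allowed
(f) allowed
(g) allowed
(h) allowed
Total allowed: 5 of 8.

5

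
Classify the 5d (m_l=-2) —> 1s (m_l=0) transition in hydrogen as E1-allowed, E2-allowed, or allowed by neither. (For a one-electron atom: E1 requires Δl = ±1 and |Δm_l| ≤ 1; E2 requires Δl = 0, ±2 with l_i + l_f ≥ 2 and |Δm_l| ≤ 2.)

E2

Δl = 0 − 2 = -2; l_i + l_f = 2.
Δm_l = +2.
E1 (Δl = ±1, |Δm_l| ≤ 1): not satisfied.
E2 (Δl = 0,±2, l_i+l_f ≥ 2, |Δm_l| ≤ 2): satisfied.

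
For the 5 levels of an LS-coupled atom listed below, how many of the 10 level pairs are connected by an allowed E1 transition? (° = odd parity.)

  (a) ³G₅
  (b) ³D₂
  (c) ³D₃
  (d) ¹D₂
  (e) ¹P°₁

(a)–(b): forbidden (parity, ΔL, ΔJ).
(a)–(c): forbidden (parity, ΔL, ΔJ).
(a)–(d): forbidden (parity, ΔS, ΔL, ΔJ).
(a)–(e): forbidden (ΔS, ΔL, ΔJ).
(b)–(c): forbidden (parity).
(b)–(d): forbidden (parity, ΔS).
(b)–(e): forbidden (ΔS).
(c)–(d): forbidden (parity, ΔS).
(c)–(e): forbidden (ΔS, ΔJ).
(d)–(e): allowed.
Allowed pairs: 1 of 10.

1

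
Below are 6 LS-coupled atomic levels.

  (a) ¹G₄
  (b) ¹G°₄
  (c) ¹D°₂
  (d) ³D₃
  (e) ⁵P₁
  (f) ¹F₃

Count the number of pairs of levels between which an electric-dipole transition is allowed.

(a)–(b): allowed.
(a)–(c): forbidden (ΔL, ΔJ).
(a)–(d): forbidden (parity, ΔS, ΔL).
(a)–(e): forbidden (parity, ΔS, ΔL, ΔJ).
(a)–(f): forbidden (parity).
(b)–(c): forbidden (parity, ΔL, ΔJ).
(b)–(d): forbidden (ΔS, ΔL).
(b)–(e): forbidden (ΔS, ΔL, ΔJ).
(b)–(f): allowed.
(c)–(d): forbidden (ΔS).
(c)–(e): forbidden (ΔS).
(c)–(f): allowed.
(d)–(e): forbidden (parity, ΔS, ΔJ).
(d)–(f): forbidden (parity, ΔS).
(e)–(f): forbidden (parity, ΔS, ΔL, ΔJ).
Allowed pairs: 3 of 15.

3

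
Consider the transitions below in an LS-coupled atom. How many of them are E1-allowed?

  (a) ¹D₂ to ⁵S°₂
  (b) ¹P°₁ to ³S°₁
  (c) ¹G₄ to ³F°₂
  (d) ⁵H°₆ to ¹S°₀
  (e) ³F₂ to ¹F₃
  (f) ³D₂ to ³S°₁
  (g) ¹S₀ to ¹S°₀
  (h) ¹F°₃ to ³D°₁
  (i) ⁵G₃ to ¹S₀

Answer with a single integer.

0

(a) forbidden (ΔS, ΔL fail)
(b) forbidden (parity, ΔS fail)
(c) forbidden (ΔS, ΔJ fail)
(d) forbidden (parity, ΔS, ΔL, ΔJ fail)
(e) forbidden (parity, ΔS fail)
(f) forbidden (ΔL fails)
(g) forbidden (ΔL, ΔJ fail)
(h) forbidden (parity, ΔS, ΔJ fail)
(i) forbidden (parity, ΔS, ΔL, ΔJ fail)
Total allowed: 0 of 9.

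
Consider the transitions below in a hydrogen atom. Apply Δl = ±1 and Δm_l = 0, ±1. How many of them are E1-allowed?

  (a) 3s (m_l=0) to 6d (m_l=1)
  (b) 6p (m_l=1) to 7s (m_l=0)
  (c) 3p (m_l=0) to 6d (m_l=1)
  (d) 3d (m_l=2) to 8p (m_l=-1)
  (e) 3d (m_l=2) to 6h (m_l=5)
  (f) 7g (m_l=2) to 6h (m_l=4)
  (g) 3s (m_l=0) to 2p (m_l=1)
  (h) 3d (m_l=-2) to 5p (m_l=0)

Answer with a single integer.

3

(a) forbidden — Δl = +2 (E1 requires Δl = ±1)
(b) allowed
(c) allowed
(d) forbidden — Δm_l = -3 (E1 requires Δm_l = 0, ±1)
(e) forbidden — Δl = +3 (E1 requires Δl = ±1); Δm_l = +3 (E1 requires Δm_l = 0, ±1)
(f) forbidden — Δm_l = +2 (E1 requires Δm_l = 0, ±1)
(g) allowed
(h) forbidden — Δm_l = +2 (E1 requires Δm_l = 0, ±1)
Total allowed: 3 of 8.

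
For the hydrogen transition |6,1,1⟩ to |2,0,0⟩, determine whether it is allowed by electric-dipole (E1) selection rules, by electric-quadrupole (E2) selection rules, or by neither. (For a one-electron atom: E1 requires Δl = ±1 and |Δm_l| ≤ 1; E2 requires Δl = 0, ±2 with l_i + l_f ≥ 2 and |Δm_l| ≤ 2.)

Δl = 0 − 1 = -1; l_i + l_f = 1.
Δm_l = -1.
E1 (Δl = ±1, |Δm_l| ≤ 1): satisfied.
E2 (Δl = 0,±2, l_i+l_f ≥ 2, |Δm_l| ≤ 2): not satisfied.

E1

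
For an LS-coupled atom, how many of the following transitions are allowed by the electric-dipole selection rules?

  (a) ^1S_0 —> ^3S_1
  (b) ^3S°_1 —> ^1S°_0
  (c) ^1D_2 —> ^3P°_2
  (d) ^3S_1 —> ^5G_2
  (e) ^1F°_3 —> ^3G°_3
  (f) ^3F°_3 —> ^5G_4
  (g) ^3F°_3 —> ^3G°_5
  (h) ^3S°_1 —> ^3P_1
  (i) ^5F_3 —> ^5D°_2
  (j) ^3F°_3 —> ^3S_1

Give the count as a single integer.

(a) forbidden (parity, ΔS, ΔL fail)
(b) forbidden (parity, ΔS, ΔL fail)
(c) forbidden (ΔS fails)
(d) forbidden (parity, ΔS, ΔL fail)
(e) forbidden (parity, ΔS fail)
(f) forbidden (ΔS fails)
(g) forbidden (parity, ΔJ fail)
(h) allowed
(i) allowed
(j) forbidden (ΔL, ΔJ fail)
Total allowed: 2 of 10.

2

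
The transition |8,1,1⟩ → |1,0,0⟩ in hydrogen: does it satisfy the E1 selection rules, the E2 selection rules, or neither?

E1

Δl = 0 − 1 = -1; l_i + l_f = 1.
Δm_l = -1.
E1 (Δl = ±1, |Δm_l| ≤ 1): satisfied.
E2 (Δl = 0,±2, l_i+l_f ≥ 2, |Δm_l| ≤ 2): not satisfied.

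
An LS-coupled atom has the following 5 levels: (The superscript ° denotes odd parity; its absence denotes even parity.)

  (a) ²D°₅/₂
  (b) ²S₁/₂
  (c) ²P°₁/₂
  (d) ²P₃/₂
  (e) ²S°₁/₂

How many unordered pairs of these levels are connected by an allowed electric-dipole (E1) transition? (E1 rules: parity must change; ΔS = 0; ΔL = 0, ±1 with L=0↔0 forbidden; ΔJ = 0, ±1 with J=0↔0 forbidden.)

(a)–(b): forbidden (ΔL, ΔJ).
(a)–(c): forbidden (parity, ΔJ).
(a)–(d): allowed.
(a)–(e): forbidden (parity, ΔL, ΔJ).
(b)–(c): allowed.
(b)–(d): forbidden (parity).
(b)–(e): forbidden (ΔL).
(c)–(d): allowed.
(c)–(e): forbidden (parity).
(d)–(e): allowed.
Allowed pairs: 4 of 10.

4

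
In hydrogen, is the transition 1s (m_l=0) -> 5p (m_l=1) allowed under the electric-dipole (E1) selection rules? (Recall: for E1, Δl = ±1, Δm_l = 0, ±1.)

Initial l = 0, final l = 1, so Δl = +1. E1 requires Δl = ±1: passes.
m_l: 0 → 1 (Δm_l = +1). |Δm_l| ≤ 1 passes.
All E1 selection rules are satisfied.

allowed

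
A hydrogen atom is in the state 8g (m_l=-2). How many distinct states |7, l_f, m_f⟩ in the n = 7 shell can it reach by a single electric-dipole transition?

6

E1 requires Δl = ±1, so l_f ∈ {3, 5}; with 0 ≤ l_f ≤ n_f−1 = 6, the allowed l_f values are {3, 5}.
For l_f = 3: m_f ∈ {m_i−1, m_i, m_i+1} ∩ [−3, 3] = {-3, -2, -1} → 3 states.
For l_f = 5: m_f ∈ {m_i−1, m_i, m_i+1} ∩ [−5, 5] = {-3, -2, -1} → 3 states.
Total: 6.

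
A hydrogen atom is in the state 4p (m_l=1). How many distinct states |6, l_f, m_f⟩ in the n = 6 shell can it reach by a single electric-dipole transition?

E1 requires Δl = ±1, so l_f ∈ {0, 2}; with 0 ≤ l_f ≤ n_f−1 = 5, the allowed l_f values are {0, 2}.
For l_f = 0: m_f ∈ {m_i−1, m_i, m_i+1} ∩ [−0, 0] = {0} → 1 state.
For l_f = 2: m_f ∈ {m_i−1, m_i, m_i+1} ∩ [−2, 2] = {0, 1, 2} → 3 states.
Total: 4.

4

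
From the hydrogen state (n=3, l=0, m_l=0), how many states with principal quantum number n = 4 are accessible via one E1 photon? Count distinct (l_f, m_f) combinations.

E1 requires Δl = ±1, so l_f ∈ {-1, 1}; with 0 ≤ l_f ≤ n_f−1 = 3, the allowed l_f values are {1}.
For l_f = 1: m_f ∈ {m_i−1, m_i, m_i+1} ∩ [−1, 1] = {-1, 0, 1} → 3 states.
Total: 3.

3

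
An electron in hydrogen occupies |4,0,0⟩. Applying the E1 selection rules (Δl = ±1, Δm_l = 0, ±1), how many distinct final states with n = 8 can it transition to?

E1 requires Δl = ±1, so l_f ∈ {-1, 1}; with 0 ≤ l_f ≤ n_f−1 = 7, the allowed l_f values are {1}.
For l_f = 1: m_f ∈ {m_i−1, m_i, m_i+1} ∩ [−1, 1] = {-1, 0, 1} → 3 states.
Total: 3.

3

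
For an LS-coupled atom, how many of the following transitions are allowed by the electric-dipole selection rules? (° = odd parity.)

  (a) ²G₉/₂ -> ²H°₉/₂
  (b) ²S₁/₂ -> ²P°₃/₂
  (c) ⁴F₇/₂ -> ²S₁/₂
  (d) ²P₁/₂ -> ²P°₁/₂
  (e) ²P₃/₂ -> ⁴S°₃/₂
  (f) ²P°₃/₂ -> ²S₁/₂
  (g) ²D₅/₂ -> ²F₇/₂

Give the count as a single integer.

4

(a) allowed
(b) allowed
(c) forbidden (parity, ΔS, ΔL, ΔJ fail)
(d) allowed
(e) forbidden (ΔS fails)
(f) allowed
(g) forbidden (parity fails)
Total allowed: 4 of 7.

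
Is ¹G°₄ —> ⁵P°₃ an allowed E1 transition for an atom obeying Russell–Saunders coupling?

forbidden

Initial level: S=0, L=4, J=4, parity odd. Final level: S=2, L=1, J=3, parity odd.
ΔL = 0, ±1 (not L=0↔0): L: 4 → 1, ΔL = -3 — fails.
ΔJ = 0, ±1 (not J=0↔0): J: 4 → 3, ΔJ = -1 — ok.
ΔS = 0: S: 0 → 2 — fails.
Parity must change: odd → odd — fails.
Rule(s) violated: parity, ΔS, ΔL.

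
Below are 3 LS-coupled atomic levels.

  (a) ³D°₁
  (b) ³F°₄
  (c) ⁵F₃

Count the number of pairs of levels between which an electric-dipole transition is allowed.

(a)–(b): forbidden (parity, ΔJ).
(a)–(c): forbidden (ΔS, ΔJ).
(b)–(c): forbidden (ΔS).
Allowed pairs: 0 of 3.

0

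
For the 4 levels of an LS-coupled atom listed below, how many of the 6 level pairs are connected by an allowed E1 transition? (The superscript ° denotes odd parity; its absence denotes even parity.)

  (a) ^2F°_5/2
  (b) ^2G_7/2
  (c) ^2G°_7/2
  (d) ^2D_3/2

(a)–(b): allowed.
(a)–(c): forbidden (parity).
(a)–(d): allowed.
(b)–(c): allowed.
(b)–(d): forbidden (parity, ΔL, ΔJ).
(c)–(d): forbidden (ΔL, ΔJ).
Allowed pairs: 3 of 6.

3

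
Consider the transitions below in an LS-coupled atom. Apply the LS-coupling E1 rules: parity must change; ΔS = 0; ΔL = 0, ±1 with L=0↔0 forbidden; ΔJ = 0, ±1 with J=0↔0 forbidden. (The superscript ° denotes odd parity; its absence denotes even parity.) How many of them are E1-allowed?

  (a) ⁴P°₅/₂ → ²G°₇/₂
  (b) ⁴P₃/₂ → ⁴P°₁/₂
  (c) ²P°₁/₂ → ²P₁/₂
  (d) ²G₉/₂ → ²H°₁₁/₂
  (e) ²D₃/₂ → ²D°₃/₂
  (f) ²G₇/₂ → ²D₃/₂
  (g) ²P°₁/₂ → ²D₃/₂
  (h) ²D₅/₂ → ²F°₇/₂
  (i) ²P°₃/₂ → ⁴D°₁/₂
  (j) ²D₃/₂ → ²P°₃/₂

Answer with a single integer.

7

(a) forbidden (parity, ΔS, ΔL fail)
(b) allowed
(c) allowed
(d) allowed
(e) allowed
(f) forbidden (parity, ΔL, ΔJ fail)
(g) allowed
(h) allowed
(i) forbidden (parity, ΔS fail)
(j) allowed
Total allowed: 7 of 10.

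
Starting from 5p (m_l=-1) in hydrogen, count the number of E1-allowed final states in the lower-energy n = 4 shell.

4

E1 requires Δl = ±1, so l_f ∈ {0, 2}; with 0 ≤ l_f ≤ n_f−1 = 3, the allowed l_f values are {0, 2}.
For l_f = 0: m_f ∈ {m_i−1, m_i, m_i+1} ∩ [−0, 0] = {0} → 1 state.
For l_f = 2: m_f ∈ {m_i−1, m_i, m_i+1} ∩ [−2, 2] = {-2, -1, 0} → 3 states.
Total: 4.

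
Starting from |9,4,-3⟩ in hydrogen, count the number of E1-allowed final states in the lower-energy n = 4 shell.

E1 requires Δl = ±1, so l_f ∈ {3, 5}; with 0 ≤ l_f ≤ n_f−1 = 3, the allowed l_f values are {3}.
For l_f = 3: m_f ∈ {m_i−1, m_i, m_i+1} ∩ [−3, 3] = {-3, -2} → 2 states.
Total: 2.

2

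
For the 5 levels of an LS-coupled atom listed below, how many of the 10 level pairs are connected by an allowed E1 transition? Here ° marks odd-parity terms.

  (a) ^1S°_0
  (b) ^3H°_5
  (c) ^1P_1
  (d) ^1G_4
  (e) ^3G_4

(a)–(b): forbidden (parity, ΔS, ΔL, ΔJ).
(a)–(c): allowed.
(a)–(d): forbidden (ΔL, ΔJ).
(a)–(e): forbidden (ΔS, ΔL, ΔJ).
(b)–(c): forbidden (ΔS, ΔL, ΔJ).
(b)–(d): forbidden (ΔS).
(b)–(e): allowed.
(c)–(d): forbidden (parity, ΔL, ΔJ).
(c)–(e): forbidden (parity, ΔS, ΔL, ΔJ).
(d)–(e): forbidden (parity, ΔS).
Allowed pairs: 2 of 10.

2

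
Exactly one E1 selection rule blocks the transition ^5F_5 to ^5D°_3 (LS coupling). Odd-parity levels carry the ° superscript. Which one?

Reading off the term symbols: S 2→2, L 3→2, J 5→3, parity even→odd.
Parity must change: even → odd — passes.
ΔS = 0: S: 2 → 2 — passes.
ΔL = 0, ±1 (not L=0↔0): L: 3 → 2, ΔL = -1 — passes.
ΔJ = 0, ±1 (not J=0↔0): J: 5 → 3, ΔJ = -2 — fails.

the ΔJ = 0, ±1 rule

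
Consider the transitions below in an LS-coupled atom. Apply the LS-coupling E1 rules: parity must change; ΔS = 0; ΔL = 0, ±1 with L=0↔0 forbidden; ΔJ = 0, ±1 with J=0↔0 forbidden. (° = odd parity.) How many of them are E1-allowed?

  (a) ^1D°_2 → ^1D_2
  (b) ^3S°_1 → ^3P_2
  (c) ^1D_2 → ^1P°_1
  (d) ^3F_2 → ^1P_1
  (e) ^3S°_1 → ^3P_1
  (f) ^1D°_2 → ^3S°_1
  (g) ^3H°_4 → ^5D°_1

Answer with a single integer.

(a) allowed
(b) allowed
(c) allowed
(d) forbidden (parity, ΔS, ΔL fail)
(e) allowed
(f) forbidden (parity, ΔS, ΔL fail)
(g) forbidden (parity, ΔS, ΔL, ΔJ fail)
Total allowed: 4 of 7.

4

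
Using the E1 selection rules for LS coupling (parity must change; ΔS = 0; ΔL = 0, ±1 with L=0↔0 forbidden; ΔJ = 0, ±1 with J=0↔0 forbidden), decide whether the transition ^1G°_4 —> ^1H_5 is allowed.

Initial level: S=0, L=4, J=4, parity odd. Final level: S=0, L=5, J=5, parity even.
ΔL = 0, ±1 (not L=0↔0): L: 4 → 5, ΔL = +1 — ok.
ΔJ = 0, ±1 (not J=0↔0): J: 4 → 5, ΔJ = +1 — ok.
ΔS = 0: S: 0 → 0 — ok.
Parity must change: odd → even — ok.
All four E1 rules are satisfied.

allowed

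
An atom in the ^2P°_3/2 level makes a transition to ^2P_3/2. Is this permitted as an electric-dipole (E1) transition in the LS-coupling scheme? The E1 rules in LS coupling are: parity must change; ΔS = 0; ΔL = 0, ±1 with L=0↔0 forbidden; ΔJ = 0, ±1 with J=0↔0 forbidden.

allowed

ΔJ = 0, ±1 (not J=0↔0): J: 3/2 → 3/2, ΔJ = +0 — passes.
ΔL = 0, ±1 (not L=0↔0): L: 1 → 1, ΔL = +0 — passes.
Parity must change: odd → even — passes.
ΔS = 0: S: 1/2 → 1/2 — passes.
All four E1 rules are satisfied.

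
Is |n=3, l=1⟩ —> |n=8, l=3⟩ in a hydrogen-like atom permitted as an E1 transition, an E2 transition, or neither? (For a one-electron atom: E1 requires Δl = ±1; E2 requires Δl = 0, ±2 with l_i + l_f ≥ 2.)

Δl = 3 − 1 = +2; l_i + l_f = 4.
E1 (Δl = ±1): not satisfied.
E2 (Δl = 0,±2, l_i+l_f ≥ 2): satisfied.

E2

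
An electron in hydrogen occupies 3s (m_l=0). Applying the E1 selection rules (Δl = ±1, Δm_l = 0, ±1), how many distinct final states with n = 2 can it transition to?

E1 requires Δl = ±1, so l_f ∈ {-1, 1}; with 0 ≤ l_f ≤ n_f−1 = 1, the allowed l_f values are {1}.
For l_f = 1: m_f ∈ {m_i−1, m_i, m_i+1} ∩ [−1, 1] = {-1, 0, 1} → 3 states.
Total: 3.

3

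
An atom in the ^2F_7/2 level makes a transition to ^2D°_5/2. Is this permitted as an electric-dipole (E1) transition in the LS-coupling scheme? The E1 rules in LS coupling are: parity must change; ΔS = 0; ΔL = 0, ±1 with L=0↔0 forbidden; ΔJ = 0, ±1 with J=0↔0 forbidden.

allowed

ΔJ = 0, ±1 (not J=0↔0): J: 7/2 → 5/2, ΔJ = -1 — satisfied.
ΔS = 0: S: 1/2 → 1/2 — satisfied.
Parity must change: even → odd — satisfied.
ΔL = 0, ±1 (not L=0↔0): L: 3 → 2, ΔL = -1 — satisfied.
All four E1 rules are satisfied.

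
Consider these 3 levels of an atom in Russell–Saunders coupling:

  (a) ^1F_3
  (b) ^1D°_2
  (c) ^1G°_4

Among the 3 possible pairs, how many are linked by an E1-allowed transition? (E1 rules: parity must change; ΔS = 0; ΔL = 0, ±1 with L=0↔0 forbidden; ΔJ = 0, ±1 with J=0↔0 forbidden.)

(a)–(b): allowed.
(a)–(c): allowed.
(b)–(c): forbidden (parity, ΔL, ΔJ).
Allowed pairs: 2 of 3.

2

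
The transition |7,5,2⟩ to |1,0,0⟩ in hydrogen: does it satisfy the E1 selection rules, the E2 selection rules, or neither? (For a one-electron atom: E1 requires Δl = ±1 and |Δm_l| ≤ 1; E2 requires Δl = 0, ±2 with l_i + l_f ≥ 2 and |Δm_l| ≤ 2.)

neither

Δl = 0 − 5 = -5; l_i + l_f = 5.
Δm_l = -2.
E1 (Δl = ±1, |Δm_l| ≤ 1): not satisfied.
E2 (Δl = 0,±2, l_i+l_f ≥ 2, |Δm_l| ≤ 2): not satisfied.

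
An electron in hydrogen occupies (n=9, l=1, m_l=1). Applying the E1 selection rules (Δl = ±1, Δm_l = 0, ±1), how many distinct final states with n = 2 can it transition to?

E1 requires Δl = ±1, so l_f ∈ {0, 2}; with 0 ≤ l_f ≤ n_f−1 = 1, the allowed l_f values are {0}.
For l_f = 0: m_f ∈ {m_i−1, m_i, m_i+1} ∩ [−0, 0] = {0} → 1 state.
Total: 1.

1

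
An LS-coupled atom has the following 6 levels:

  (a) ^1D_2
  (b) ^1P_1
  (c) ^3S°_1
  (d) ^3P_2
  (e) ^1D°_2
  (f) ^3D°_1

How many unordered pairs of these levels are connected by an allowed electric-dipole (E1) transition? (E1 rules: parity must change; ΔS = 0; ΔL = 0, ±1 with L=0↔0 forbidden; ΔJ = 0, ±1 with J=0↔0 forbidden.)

(a)–(b): forbidden (parity).
(a)–(c): forbidden (ΔS, ΔL).
(a)–(d): forbidden (parity, ΔS).
(a)–(e): allowed.
(a)–(f): forbidden (ΔS).
(b)–(c): forbidden (ΔS).
(b)–(d): forbidden (parity, ΔS).
(b)–(e): allowed.
(b)–(f): forbidden (ΔS).
(c)–(d): allowed.
(c)–(e): forbidden (parity, ΔS, ΔL).
(c)–(f): forbidden (parity, ΔL).
(d)–(e): forbidden (ΔS).
(d)–(f): allowed.
(e)–(f): forbidden (parity, ΔS).
Allowed pairs: 4 of 15.

4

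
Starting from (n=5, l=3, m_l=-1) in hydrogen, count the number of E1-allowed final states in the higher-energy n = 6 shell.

6

E1 requires Δl = ±1, so l_f ∈ {2, 4}; with 0 ≤ l_f ≤ n_f−1 = 5, the allowed l_f values are {2, 4}.
For l_f = 2: m_f ∈ {m_i−1, m_i, m_i+1} ∩ [−2, 2] = {-2, -1, 0} → 3 states.
For l_f = 4: m_f ∈ {m_i−1, m_i, m_i+1} ∩ [−4, 4] = {-2, -1, 0} → 3 states.
Total: 6.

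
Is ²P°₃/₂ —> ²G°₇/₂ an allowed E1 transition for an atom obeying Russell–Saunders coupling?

Reading off the term symbols: S 1/2→1/2, L 1→4, J 3/2→7/2, parity odd→odd.
Parity must change: odd → odd — ✗.
ΔS = 0: S: 1/2 → 1/2 — ✓.
ΔL = 0, ±1 (not L=0↔0): L: 1 → 4, ΔL = +3 — ✗.
ΔJ = 0, ±1 (not J=0↔0): J: 3/2 → 7/2, ΔJ = +2 — ✗.
Rule(s) violated: parity, ΔL, ΔJ.

forbidden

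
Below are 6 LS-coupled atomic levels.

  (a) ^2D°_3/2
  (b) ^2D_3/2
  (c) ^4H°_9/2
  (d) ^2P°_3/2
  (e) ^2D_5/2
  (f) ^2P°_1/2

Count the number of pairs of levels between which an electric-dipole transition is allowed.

5

(a)–(b): allowed.
(a)–(c): forbidden (parity, ΔS, ΔL, ΔJ).
(a)–(d): forbidden (parity).
(a)–(e): allowed.
(a)–(f): forbidden (parity).
(b)–(c): forbidden (ΔS, ΔL, ΔJ).
(b)–(d): allowed.
(b)–(e): forbidden (parity).
(b)–(f): allowed.
(c)–(d): forbidden (parity, ΔS, ΔL, ΔJ).
(c)–(e): forbidden (ΔS, ΔL, ΔJ).
(c)–(f): forbidden (parity, ΔS, ΔL, ΔJ).
(d)–(e): allowed.
(d)–(f): forbidden (parity).
(e)–(f): forbidden (ΔJ).
Allowed pairs: 5 of 15.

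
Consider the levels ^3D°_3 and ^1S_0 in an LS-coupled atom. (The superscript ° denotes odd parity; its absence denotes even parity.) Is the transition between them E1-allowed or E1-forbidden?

Reading off the term symbols: S 1→0, L 2→0, J 3→0, parity odd→even.
Parity must change: odd → even — passes.
ΔS = 0: S: 1 → 0 — fails.
ΔL = 0, ±1 (not L=0↔0): L: 2 → 0, ΔL = -2 — fails.
ΔJ = 0, ±1 (not J=0↔0): J: 3 → 0, ΔJ = -3 — fails.
Rule(s) violated: ΔS, ΔL, ΔJ.

forbidden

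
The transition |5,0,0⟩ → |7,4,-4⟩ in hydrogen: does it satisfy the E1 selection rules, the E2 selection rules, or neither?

Δl = 4 − 0 = +4; l_i + l_f = 4.
Δm_l = -4.
E1 (Δl = ±1, |Δm_l| ≤ 1): not satisfied.
E2 (Δl = 0,±2, l_i+l_f ≥ 2, |Δm_l| ≤ 2): not satisfied.

neither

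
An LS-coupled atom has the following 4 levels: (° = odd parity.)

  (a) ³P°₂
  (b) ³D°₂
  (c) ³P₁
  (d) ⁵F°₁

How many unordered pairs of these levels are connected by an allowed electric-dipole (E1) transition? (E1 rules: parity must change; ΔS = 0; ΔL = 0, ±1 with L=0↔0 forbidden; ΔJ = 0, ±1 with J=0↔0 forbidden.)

(a)–(b): forbidden (parity).
(a)–(c): allowed.
(a)–(d): forbidden (parity, ΔS, ΔL).
(b)–(c): allowed.
(b)–(d): forbidden (parity, ΔS).
(c)–(d): forbidden (ΔS, ΔL).
Allowed pairs: 2 of 6.

2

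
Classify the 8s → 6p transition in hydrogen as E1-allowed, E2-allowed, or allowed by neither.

Δl = 1 − 0 = +1; l_i + l_f = 1.
E1 (Δl = ±1): satisfied.
E2 (Δl = 0,±2, l_i+l_f ≥ 2): not satisfied.

E1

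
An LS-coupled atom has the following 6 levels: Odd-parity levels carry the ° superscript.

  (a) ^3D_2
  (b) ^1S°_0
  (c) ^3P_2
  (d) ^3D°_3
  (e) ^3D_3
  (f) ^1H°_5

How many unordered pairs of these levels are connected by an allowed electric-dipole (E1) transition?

3

(a)–(b): forbidden (ΔS, ΔL, ΔJ).
(a)–(c): forbidden (parity).
(a)–(d): allowed.
(a)–(e): forbidden (parity).
(a)–(f): forbidden (ΔS, ΔL, ΔJ).
(b)–(c): forbidden (ΔS, ΔJ).
(b)–(d): forbidden (parity, ΔS, ΔL, ΔJ).
(b)–(e): forbidden (ΔS, ΔL, ΔJ).
(b)–(f): forbidden (parity, ΔL, ΔJ).
(c)–(d): allowed.
(c)–(e): forbidden (parity).
(c)–(f): forbidden (ΔS, ΔL, ΔJ).
(d)–(e): allowed.
(d)–(f): forbidden (parity, ΔS, ΔL, ΔJ).
(e)–(f): forbidden (ΔS, ΔL, ΔJ).
Allowed pairs: 3 of 15.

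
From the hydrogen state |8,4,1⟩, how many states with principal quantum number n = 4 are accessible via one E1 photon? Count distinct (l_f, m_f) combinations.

E1 requires Δl = ±1, so l_f ∈ {3, 5}; with 0 ≤ l_f ≤ n_f−1 = 3, the allowed l_f values are {3}.
For l_f = 3: m_f ∈ {m_i−1, m_i, m_i+1} ∩ [−3, 3] = {0, 1, 2} → 3 states.
Total: 3.

3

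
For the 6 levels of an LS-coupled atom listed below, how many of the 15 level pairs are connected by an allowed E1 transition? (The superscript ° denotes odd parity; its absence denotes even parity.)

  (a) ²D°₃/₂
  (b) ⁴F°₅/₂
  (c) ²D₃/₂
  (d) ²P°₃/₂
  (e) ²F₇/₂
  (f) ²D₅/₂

4

(a)–(b): forbidden (parity, ΔS).
(a)–(c): allowed.
(a)–(d): forbidden (parity).
(a)–(e): forbidden (ΔJ).
(a)–(f): allowed.
(b)–(c): forbidden (ΔS).
(b)–(d): forbidden (parity, ΔS, ΔL).
(b)–(e): forbidden (ΔS).
(b)–(f): forbidden (ΔS).
(c)–(d): allowed.
(c)–(e): forbidden (parity, ΔJ).
(c)–(f): forbidden (parity).
(d)–(e): forbidden (ΔL, ΔJ).
(d)–(f): allowed.
(e)–(f): forbidden (parity).
Allowed pairs: 4 of 15.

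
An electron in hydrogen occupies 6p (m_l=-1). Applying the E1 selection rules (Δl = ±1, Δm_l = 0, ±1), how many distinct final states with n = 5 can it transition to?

E1 requires Δl = ±1, so l_f ∈ {0, 2}; with 0 ≤ l_f ≤ n_f−1 = 4, the allowed l_f values are {0, 2}.
For l_f = 0: m_f ∈ {m_i−1, m_i, m_i+1} ∩ [−0, 0] = {0} → 1 state.
For l_f = 2: m_f ∈ {m_i−1, m_i, m_i+1} ∩ [−2, 2] = {-2, -1, 0} → 3 states.
Total: 4.

4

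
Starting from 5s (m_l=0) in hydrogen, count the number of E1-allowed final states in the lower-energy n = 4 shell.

E1 requires Δl = ±1, so l_f ∈ {-1, 1}; with 0 ≤ l_f ≤ n_f−1 = 3, the allowed l_f values are {1}.
For l_f = 1: m_f ∈ {m_i−1, m_i, m_i+1} ∩ [−1, 1] = {-1, 0, 1} → 3 states.
Total: 3.

3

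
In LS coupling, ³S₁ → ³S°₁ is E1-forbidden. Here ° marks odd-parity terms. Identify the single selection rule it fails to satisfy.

ΔL = 0, ±1 (not L=0↔0): L: 0 → 0, ΔL = +0 — fails.
ΔS = 0: S: 1 → 1 — passes.
ΔJ = 0, ±1 (not J=0↔0): J: 1 → 1, ΔJ = +0 — passes.
Parity must change: even → odd — passes.

the L=0 ↔ L=0 exclusion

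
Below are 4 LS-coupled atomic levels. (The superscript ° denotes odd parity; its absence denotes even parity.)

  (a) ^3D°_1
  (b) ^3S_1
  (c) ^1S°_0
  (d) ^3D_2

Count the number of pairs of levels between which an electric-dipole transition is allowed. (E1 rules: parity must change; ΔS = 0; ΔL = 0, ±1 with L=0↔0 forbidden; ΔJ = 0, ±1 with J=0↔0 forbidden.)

(a)–(b): forbidden (ΔL).
(a)–(c): forbidden (parity, ΔS, ΔL).
(a)–(d): allowed.
(b)–(c): forbidden (ΔS, ΔL).
(b)–(d): forbidden (parity, ΔL).
(c)–(d): forbidden (ΔS, ΔL, ΔJ).
Allowed pairs: 1 of 6.

1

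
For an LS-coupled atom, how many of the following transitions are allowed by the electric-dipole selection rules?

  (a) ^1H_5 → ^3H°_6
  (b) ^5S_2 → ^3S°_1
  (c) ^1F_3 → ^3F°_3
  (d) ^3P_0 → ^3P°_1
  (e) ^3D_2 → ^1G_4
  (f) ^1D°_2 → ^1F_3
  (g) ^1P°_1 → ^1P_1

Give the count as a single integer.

(a) forbidden (ΔS fails)
(b) forbidden (ΔS, ΔL fail)
(c) forbidden (ΔS fails)
(d) allowed
(e) forbidden (parity, ΔS, ΔL, ΔJ fail)
(f) allowed
(g) allowed
Total allowed: 3 of 7.

3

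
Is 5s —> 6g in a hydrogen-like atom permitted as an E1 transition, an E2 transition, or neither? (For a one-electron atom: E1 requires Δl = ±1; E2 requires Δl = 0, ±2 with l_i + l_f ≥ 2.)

neither

Δl = 4 − 0 = +4; l_i + l_f = 4.
E1 (Δl = ±1): not satisfied.
E2 (Δl = 0,±2, l_i+l_f ≥ 2): not satisfied.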